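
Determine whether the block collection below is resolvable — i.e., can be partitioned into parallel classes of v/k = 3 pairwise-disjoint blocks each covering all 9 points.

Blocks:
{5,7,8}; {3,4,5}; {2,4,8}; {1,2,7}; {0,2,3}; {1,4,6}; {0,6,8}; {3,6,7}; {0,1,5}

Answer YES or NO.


v = 9, block size k = 3, number of blocks = 9.
For resolvability, blocks must partition into parallel classes of size v/k = 3.
Total blocks must therefore be a multiple of 3: 9 = 3·3 + 0 ⇒ divisible ✓.
Greedy packing gives 3 candidate class(es). Each should be a full parallel class (size 3, covers all 9 points).
  Class 1 (3 blocks): {5,7,8}; {0,2,3}; {1,4,6}. Points covered: [0, 1, 2, 3, 4, 5, 6, 7, 8].
  Class 2 (3 blocks): {3,4,5}; {1,2,7}; {0,6,8}. Points covered: [0, 1, 2, 3, 4, 5, 6, 7, 8].
  Class 3 (3 blocks): {2,4,8}; {3,6,7}; {0,1,5}. Points covered: [0, 1, 2, 3, 4, 5, 6, 7, 8].
All classes full (size 3)? YES. All classes cover every point? YES.
Resolvable? YES.

YES


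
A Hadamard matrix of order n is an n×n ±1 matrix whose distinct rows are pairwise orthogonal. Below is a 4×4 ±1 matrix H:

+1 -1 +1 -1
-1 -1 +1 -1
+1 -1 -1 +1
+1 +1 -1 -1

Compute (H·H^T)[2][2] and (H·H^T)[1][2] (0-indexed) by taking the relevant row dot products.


Row 1 of H: [-1, -1, 1, -1].
Row 2 of H: [1, -1, -1, 1].
(H·H^T)[2][2] = Σ_j H[2][j]·H[2][j] = (1)² + (-1)² + (-1)² + (1)² = 1 + 1 + 1 + 1 = 4.
(H·H^T)[1][2] = Σ_j H[1][j]·H[2][j] = (-1)·(1) + (-1)·(-1) + (1)·(-1) + (-1)·(1) = -1 + 1 + -1 + -1 = -2.
Rows 1 and 2 are not orthogonal (dot product = -2 ≠ 0), so H is not a Hadamard matrix.

(2,2) entry = 4; (1,2) entry = -2.


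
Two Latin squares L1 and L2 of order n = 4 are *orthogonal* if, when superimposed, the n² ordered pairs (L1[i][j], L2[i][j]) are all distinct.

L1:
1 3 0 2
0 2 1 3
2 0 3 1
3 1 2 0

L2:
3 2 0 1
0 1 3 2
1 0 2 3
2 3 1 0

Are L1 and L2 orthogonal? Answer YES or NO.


Form the n² = 16 superimposed pairs (L1[i][j], L2[i][j]), row by row (rows and columns indexed from 0):
row 0: (1,3) (3,2) (0,0) (2,1)
row 1: (0,0) (2,1) (1,3) (3,2)
row 2: (2,1) (0,0) (3,2) (1,3)
row 3: (3,2) (1,3) (2,1) (0,0)
Orthogonality requires all 16 pairs distinct.
But the pair (0,0) repeats: cell (0,2) has L1 = 0, L2 = 0, and cell (1,0) has L1 = 0, L2 = 0.
A repeated pair means some other pair never occurs (only 4 distinct pairs out of 16), so the squares are not orthogonal.
Conclusion: NO.

NO


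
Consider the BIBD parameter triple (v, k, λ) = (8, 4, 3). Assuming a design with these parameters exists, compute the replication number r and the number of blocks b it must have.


Any 2-(v, k, λ) BIBD satisfies two necessary conditions:
  (i)  Each point sits in r blocks, and counting incidences through any fixed point gives r(k − 1) = λ(v − 1), so r = λ(v − 1)/(k − 1).
  (ii) Total incidences bk = vr, so b = vr/k.
Step 1: r = λ(v − 1)/(k − 1) = 3·(8 − 1)/(4 − 1) = 3·7/3 = 21/3 = 7.
Step 2: b = vr/k = 8·7/4 = 56/4 = 14.
Check integrality: r = 7 ∈ Z ✓, b = 14 ∈ Z ✓.
(These identities are necessary conditions: they determine r and b for any design with these parameters, but do not by themselves prove that one exists.)

r = 7, b = 14.


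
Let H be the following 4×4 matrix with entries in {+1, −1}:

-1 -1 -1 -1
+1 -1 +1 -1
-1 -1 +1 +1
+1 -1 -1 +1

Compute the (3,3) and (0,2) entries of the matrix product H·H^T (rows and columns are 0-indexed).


Row 0 of H: [-1, -1, -1, -1].
Row 2 of H: [-1, -1, 1, 1].
Row 3 of H: [1, -1, -1, 1].
(H·H^T)[3][3] = Σ_j H[3][j]·H[3][j] = (1)² + (-1)² + (-1)² + (1)² = 1 + 1 + 1 + 1 = 4.
(H·H^T)[0][2] = Σ_j H[0][j]·H[2][j] = (-1)·(-1) + (-1)·(-1) + (-1)·(1) + (-1)·(1) = 1 + 1 + -1 + -1 = 0.
So rows 0 and 2 are orthogonal; the diagonal entry equals n = 4.

(3,3) entry = 4; (0,2) entry = 0.


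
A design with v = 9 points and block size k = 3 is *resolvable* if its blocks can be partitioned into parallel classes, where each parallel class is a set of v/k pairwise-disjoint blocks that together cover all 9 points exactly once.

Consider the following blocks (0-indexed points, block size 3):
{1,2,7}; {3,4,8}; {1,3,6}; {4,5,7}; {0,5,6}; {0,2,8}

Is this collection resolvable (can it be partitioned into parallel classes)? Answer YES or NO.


v = 9, block size k = 3, number of blocks = 6.
For resolvability, blocks must partition into parallel classes of size v/k = 3.
Total blocks must therefore be a multiple of 3: 6 = 3·2 + 0 ⇒ divisible ✓.
Greedy packing gives 2 candidate class(es). Each should be a full parallel class (size 3, covers all 9 points).
  Class 1 (3 blocks): {1,2,7}; {3,4,8}; {0,5,6}. Points covered: [0, 1, 2, 3, 4, 5, 6, 7, 8].
  Class 2 (3 blocks): {1,3,6}; {4,5,7}; {0,2,8}. Points covered: [0, 1, 2, 3, 4, 5, 6, 7, 8].
All classes full (size 3)? YES. All classes cover every point? YES.
Resolvable? YES.

YES


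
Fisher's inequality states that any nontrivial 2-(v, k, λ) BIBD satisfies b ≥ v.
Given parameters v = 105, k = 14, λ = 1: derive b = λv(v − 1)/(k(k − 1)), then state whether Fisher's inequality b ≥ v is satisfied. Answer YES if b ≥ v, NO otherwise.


b = λv(v − 1)/(k(k − 1)) = 1·105·104/(14·13) = 10920/182 = 60.
Compare with v = 105: b < v, so Fisher's inequality fails.

NO


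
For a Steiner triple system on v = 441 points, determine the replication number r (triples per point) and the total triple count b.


An STS(v) is a 2-(v, 3, 1) BIBD: block size k = 3, λ = 1.
Replication: r(k − 1) = λ(v − 1) ⇒ r·2 = 441 − 1 = 440 ⇒ r = 220.
Block count: bk = vr ⇒ b·3 = 441·220 = 97020 ⇒ b = 32340.
(Check via b = v(v − 1)/6 = 441·440/6 = 194040/6 = 32340.)

r = 220, b = 32340.


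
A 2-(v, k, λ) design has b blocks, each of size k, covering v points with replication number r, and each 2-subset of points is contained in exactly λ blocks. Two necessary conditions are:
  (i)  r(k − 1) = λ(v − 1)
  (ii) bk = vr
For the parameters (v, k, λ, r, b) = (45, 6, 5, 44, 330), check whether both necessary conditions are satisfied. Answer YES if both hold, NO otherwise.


Condition (i): r(k − 1) = 44·5 = 220; λ(v − 1) = 5·44 = 220. Match? YES.
Condition (ii): bk = 330·6 = 1980; vr = 45·44 = 1980. Match? YES.
Both conditions hold? YES.

YES


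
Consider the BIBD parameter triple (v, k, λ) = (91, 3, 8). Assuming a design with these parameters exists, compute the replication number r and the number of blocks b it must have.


Any 2-(v, k, λ) BIBD satisfies two necessary conditions:
  (i)  Each point sits in r blocks, and counting incidences through any fixed point gives r(k − 1) = λ(v − 1), so r = λ(v − 1)/(k − 1).
  (ii) Total incidences bk = vr, so b = vr/k.
Step 1: r = λ(v − 1)/(k − 1) = 8·(91 − 1)/(3 − 1) = 8·90/2 = 720/2 = 360.
Step 2: b = vr/k = 91·360/3 = 32760/3 = 10920.
Check integrality: r = 360 ∈ Z ✓, b = 10920 ∈ Z ✓.
(These identities are necessary conditions: they determine r and b for any design with these parameters, but do not by themselves prove that one exists.)

r = 360, b = 10920.


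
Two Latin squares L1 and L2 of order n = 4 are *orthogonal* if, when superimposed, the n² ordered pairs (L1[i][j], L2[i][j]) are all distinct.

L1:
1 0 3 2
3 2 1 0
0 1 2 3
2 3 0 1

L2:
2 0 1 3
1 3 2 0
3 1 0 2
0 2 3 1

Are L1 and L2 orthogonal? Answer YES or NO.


Form the n² = 16 superimposed pairs (L1[i][j], L2[i][j]), row by row (rows and columns indexed from 0):
row 0: (1,2) (0,0) (3,1) (2,3)
row 1: (3,1) (2,3) (1,2) (0,0)
row 2: (0,3) (1,1) (2,0) (3,2)
row 3: (2,0) (3,2) (0,3) (1,1)
Orthogonality requires all 16 pairs distinct.
But the pair (3,1) repeats: cell (0,2) has L1 = 3, L2 = 1, and cell (1,0) has L1 = 3, L2 = 1.
A repeated pair means some other pair never occurs (only 8 distinct pairs out of 16), so the squares are not orthogonal.
Conclusion: NO.

NO


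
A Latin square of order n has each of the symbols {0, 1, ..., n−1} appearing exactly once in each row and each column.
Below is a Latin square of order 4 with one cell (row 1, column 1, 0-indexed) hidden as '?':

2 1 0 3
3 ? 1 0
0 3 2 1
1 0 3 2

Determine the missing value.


Row 1 contains symbols [0, 1, 3] — missing [2].
Column 1 contains symbols [0, 1, 3] — missing [2].
The missing symbol must appear in both missing sets; intersection = [2].
Therefore the hidden value is 2.

Missing value = 2.


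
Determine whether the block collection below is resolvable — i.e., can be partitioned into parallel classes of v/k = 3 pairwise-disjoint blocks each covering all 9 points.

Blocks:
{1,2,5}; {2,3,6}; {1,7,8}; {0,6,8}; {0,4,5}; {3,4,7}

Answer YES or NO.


v = 9, block size k = 3, number of blocks = 6.
For resolvability, blocks must partition into parallel classes of size v/k = 3.
Total blocks must therefore be a multiple of 3: 6 = 3·2 + 0 ⇒ divisible ✓.
Greedy packing gives 2 candidate class(es). Each should be a full parallel class (size 3, covers all 9 points).
  Class 1 (3 blocks): {1,2,5}; {0,6,8}; {3,4,7}. Points covered: [0, 1, 2, 3, 4, 5, 6, 7, 8].
  Class 2 (3 blocks): {2,3,6}; {1,7,8}; {0,4,5}. Points covered: [0, 1, 2, 3, 4, 5, 6, 7, 8].
All classes full (size 3)? YES. All classes cover every point? YES.
Resolvable? YES.

YES


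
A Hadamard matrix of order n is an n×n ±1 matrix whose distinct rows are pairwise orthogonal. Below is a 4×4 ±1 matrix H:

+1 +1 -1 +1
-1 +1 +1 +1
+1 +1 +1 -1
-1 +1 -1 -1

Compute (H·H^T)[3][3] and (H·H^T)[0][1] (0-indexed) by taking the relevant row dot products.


Row 0 of H: [1, 1, -1, 1].
Row 1 of H: [-1, 1, 1, 1].
Row 3 of H: [-1, 1, -1, -1].
(H·H^T)[3][3] = Σ_j H[3][j]·H[3][j] = (-1)² + (1)² + (-1)² + (-1)² = 1 + 1 + 1 + 1 = 4.
(H·H^T)[0][1] = Σ_j H[0][j]·H[1][j] = (1)·(-1) + (1)·(1) + (-1)·(1) + (1)·(1) = -1 + 1 + -1 + 1 = 0.
So rows 0 and 1 are orthogonal; the diagonal entry equals n = 4.

(3,3) entry = 4; (0,1) entry = 0.


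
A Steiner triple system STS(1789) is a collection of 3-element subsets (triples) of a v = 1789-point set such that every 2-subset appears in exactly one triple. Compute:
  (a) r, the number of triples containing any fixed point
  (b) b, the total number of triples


An STS(v) is a 2-(v, 3, 1) BIBD: block size k = 3, λ = 1.
Replication: r(k − 1) = λ(v − 1) ⇒ r·2 = 1789 − 1 = 1788 ⇒ r = 894.
Block count: b = v(v − 1)/6 = 1789·1788/6 = 3198732/6 = 533122.

r = 894, b = 533122.


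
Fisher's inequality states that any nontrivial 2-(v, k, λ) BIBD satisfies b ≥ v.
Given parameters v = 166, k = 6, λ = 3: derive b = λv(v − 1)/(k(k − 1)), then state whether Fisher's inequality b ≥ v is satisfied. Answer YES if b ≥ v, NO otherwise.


r = λ(v − 1)/(k − 1) = 3·165/5 = 99.
b = vr/k = 166·99/6 = 2739.
Fisher's inequality: b ≥ v ⇔ 2739 ≥ 166? YES.

YES


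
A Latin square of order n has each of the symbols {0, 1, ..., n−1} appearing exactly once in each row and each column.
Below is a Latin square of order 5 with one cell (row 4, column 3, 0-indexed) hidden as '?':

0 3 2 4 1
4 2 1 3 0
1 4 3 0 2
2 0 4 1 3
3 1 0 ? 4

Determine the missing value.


Row 4 contains symbols [0, 1, 3, 4] — missing [2].
Column 3 contains symbols [0, 1, 3, 4] — missing [2].
The missing symbol must appear in both missing sets; intersection = [2].
Therefore the hidden value is 2.

Missing value = 2.


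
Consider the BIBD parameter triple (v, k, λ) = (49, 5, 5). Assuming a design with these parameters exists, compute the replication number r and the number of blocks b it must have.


Any 2-(v, k, λ) BIBD satisfies two necessary conditions:
  (i)  Each point sits in r blocks, and counting incidences through any fixed point gives r(k − 1) = λ(v − 1), so r = λ(v − 1)/(k − 1).
  (ii) Total incidences bk = vr, so b = vr/k.
Step 1: r = λ(v − 1)/(k − 1) = 5·(49 − 1)/(5 − 1) = 5·48/4 = 240/4 = 60.
Step 2: b = vr/k = 49·60/5 = 2940/5 = 588.
Check integrality: r = 60 ∈ Z ✓, b = 588 ∈ Z ✓.
(These identities are necessary conditions: they determine r and b for any design with these parameters, but do not by themselves prove that one exists.)

r = 60, b = 588.


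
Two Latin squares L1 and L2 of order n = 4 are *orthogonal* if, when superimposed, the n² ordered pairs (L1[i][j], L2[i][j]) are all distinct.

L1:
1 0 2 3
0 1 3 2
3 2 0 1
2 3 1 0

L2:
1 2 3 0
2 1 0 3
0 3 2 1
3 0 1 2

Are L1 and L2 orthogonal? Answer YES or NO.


Form the n² = 16 superimposed pairs (L1[i][j], L2[i][j]), row by row (rows and columns indexed from 0):
row 0: (1,1) (0,2) (2,3) (3,0)
row 1: (0,2) (1,1) (3,0) (2,3)
row 2: (3,0) (2,3) (0,2) (1,1)
row 3: (2,3) (3,0) (1,1) (0,2)
Orthogonality requires all 16 pairs distinct.
But the pair (0,2) repeats: cell (0,1) has L1 = 0, L2 = 2, and cell (1,0) has L1 = 0, L2 = 2.
A repeated pair means some other pair never occurs (only 4 distinct pairs out of 16), so the squares are not orthogonal.
Conclusion: NO.

NO


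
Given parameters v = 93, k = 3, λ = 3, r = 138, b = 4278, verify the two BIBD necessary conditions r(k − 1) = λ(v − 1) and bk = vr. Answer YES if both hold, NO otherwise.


Condition (i): r(k − 1) = 138·2 = 276; λ(v − 1) = 3·92 = 276. Match? YES.
Condition (ii): bk = 4278·3 = 12834; vr = 93·138 = 12834. Match? YES.
Both conditions hold? YES.

YES


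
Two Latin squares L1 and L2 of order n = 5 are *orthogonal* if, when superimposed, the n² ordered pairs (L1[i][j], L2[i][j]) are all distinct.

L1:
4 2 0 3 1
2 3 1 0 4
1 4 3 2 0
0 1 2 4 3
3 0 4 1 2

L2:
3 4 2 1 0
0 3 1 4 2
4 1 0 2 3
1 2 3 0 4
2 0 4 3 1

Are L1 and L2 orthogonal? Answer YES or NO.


Form the n² = 25 superimposed pairs (L1[i][j], L2[i][j]), row by row (rows and columns indexed from 0):
row 0: (4,3) (2,4) (0,2) (3,1) (1,0)
row 1: (2,0) (3,3) (1,1) (0,4) (4,2)
row 2: (1,4) (4,1) (3,0) (2,2) (0,3)
row 3: (0,1) (1,2) (2,3) (4,0) (3,4)
row 4: (3,2) (0,0) (4,4) (1,3) (2,1)
Orthogonality requires all 25 pairs distinct.
Check by first coordinate: for each symbol s of L1, list the L2 entries in the n cells where L1 = s; they must all differ.
  L1 = 0: L2 entries (in reading order) 2, 4, 3, 1, 0 — all 5 distinct ✓
  L1 = 1: L2 entries (in reading order) 0, 1, 4, 2, 3 — all 5 distinct ✓
  L1 = 2: L2 entries (in reading order) 4, 0, 2, 3, 1 — all 5 distinct ✓
  L1 = 3: L2 entries (in reading order) 1, 3, 0, 4, 2 — all 5 distinct ✓
  L1 = 4: L2 entries (in reading order) 3, 2, 1, 0, 4 — all 5 distinct ✓
Every symbol of L1 meets every symbol of L2 exactly once, so all 25 pairs are distinct (25 of 25).
Conclusion: YES.

YES


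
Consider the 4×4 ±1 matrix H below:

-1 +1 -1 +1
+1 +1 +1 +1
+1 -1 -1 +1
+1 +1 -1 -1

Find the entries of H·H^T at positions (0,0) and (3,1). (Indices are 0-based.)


Row 0 of H: [-1, 1, -1, 1].
Row 1 of H: [1, 1, 1, 1].
Row 3 of H: [1, 1, -1, -1].
(H·H^T)[0][0] = Σ_j H[0][j]·H[0][j] = (-1)² + (1)² + (-1)² + (1)² = 1 + 1 + 1 + 1 = 4.
(H·H^T)[3][1] = Σ_j H[3][j]·H[1][j] = (1)·(1) + (1)·(1) + (-1)·(1) + (-1)·(1) = 1 + 1 + -1 + -1 = 0.
So rows 3 and 1 are orthogonal; the diagonal entry equals n = 4.

(0,0) entry = 4; (3,1) entry = 0.


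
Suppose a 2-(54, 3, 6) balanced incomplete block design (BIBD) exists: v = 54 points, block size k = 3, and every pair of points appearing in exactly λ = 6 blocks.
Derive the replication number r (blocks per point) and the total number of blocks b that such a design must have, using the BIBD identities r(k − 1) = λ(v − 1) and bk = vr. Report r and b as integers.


Any 2-(v, k, λ) BIBD satisfies two necessary conditions:
  (i)  Each point sits in r blocks, and counting incidences through any fixed point gives r(k − 1) = λ(v − 1), so r = λ(v − 1)/(k − 1).
  (ii) Total incidences bk = vr, so b = vr/k.
Step 1: r = λ(v − 1)/(k − 1) = 6·(54 − 1)/(3 − 1) = 6·53/2 = 318/2 = 159.
Step 2: b = vr/k = 54·159/3 = 8586/3 = 2862.
Check integrality: r = 159 ∈ Z ✓, b = 2862 ∈ Z ✓.
(These identities are necessary conditions: they determine r and b for any design with these parameters, but do not by themselves prove that one exists.)

r = 159, b = 2862.


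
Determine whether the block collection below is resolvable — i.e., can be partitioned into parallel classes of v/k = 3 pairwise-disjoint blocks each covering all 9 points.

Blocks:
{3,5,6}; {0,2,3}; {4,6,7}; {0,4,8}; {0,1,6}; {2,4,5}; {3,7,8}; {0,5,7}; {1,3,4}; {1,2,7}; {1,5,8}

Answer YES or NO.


v = 9, block size k = 3, number of blocks = 11.
For resolvability, blocks must partition into parallel classes of size v/k = 3.
Total blocks must therefore be a multiple of 3: 11 = 3·3 + 2 ⇒ not divisible ✗.
Resolvable? NO.

NO


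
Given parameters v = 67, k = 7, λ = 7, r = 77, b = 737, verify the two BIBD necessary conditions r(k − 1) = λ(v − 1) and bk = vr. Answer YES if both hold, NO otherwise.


Condition (i): r(k − 1) = 77·6 = 462; λ(v − 1) = 7·66 = 462. Match? YES.
Condition (ii): bk = 737·7 = 5159; vr = 67·77 = 5159. Match? YES.
Both conditions hold? YES.

YES


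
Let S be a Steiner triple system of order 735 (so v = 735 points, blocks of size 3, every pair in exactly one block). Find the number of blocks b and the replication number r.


An STS(v) is a 2-(v, 3, 1) BIBD: block size k = 3, λ = 1.
Replication: r(k − 1) = λ(v − 1) ⇒ r·2 = 735 − 1 = 734 ⇒ r = 367.
Block count: b = v(v − 1)/6 = 735·734/6 = 539490/6 = 89915.

r = 367, b = 89915.


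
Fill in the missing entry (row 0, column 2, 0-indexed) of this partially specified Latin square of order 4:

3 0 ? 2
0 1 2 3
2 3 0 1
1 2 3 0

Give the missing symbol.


Row 0 contains symbols [0, 2, 3] — missing [1].
Column 2 contains symbols [0, 2, 3] — missing [1].
The missing symbol must appear in both missing sets; intersection = [1].
Therefore the hidden value is 1.

Missing value = 1.


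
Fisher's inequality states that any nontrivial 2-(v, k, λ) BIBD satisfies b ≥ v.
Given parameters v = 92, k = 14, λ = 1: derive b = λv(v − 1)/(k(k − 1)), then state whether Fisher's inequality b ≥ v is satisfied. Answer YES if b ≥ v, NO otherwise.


r = λ(v − 1)/(k − 1) = 1·91/13 = 7.
b = vr/k = 92·7/14 = 46.
Fisher's inequality: b ≥ v ⇔ 46 ≥ 92? NO.

NO


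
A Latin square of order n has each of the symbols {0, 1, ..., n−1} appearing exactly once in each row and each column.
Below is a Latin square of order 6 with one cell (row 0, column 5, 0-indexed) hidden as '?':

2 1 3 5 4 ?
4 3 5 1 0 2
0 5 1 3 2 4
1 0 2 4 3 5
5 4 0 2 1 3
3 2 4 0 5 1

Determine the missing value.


Row 0 contains symbols [1, 2, 3, 4, 5] — missing [0].
Column 5 contains symbols [1, 2, 3, 4, 5] — missing [0].
The missing symbol must appear in both missing sets; intersection = [0].
Therefore the hidden value is 0.

Missing value = 0.


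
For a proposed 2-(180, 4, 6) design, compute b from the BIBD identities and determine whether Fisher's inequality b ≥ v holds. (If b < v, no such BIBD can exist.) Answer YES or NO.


b = λv(v − 1)/(k(k − 1)) = 6·180·179/(4·3) = 193320/12 = 16110.
Compare with v = 180: b ≥ v, so Fisher's inequality holds.

YES


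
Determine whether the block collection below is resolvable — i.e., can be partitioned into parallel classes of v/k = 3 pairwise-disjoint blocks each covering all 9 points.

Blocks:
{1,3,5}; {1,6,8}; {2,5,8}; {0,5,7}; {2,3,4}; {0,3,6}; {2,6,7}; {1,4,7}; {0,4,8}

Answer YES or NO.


v = 9, block size k = 3, number of blocks = 9.
For resolvability, blocks must partition into parallel classes of size v/k = 3.
Total blocks must therefore be a multiple of 3: 9 = 3·3 + 0 ⇒ divisible ✓.
Greedy packing gives 3 candidate class(es). Each should be a full parallel class (size 3, covers all 9 points).
  Class 1 (3 blocks): {1,3,5}; {2,6,7}; {0,4,8}. Points covered: [0, 1, 2, 3, 4, 5, 6, 7, 8].
  Class 2 (3 blocks): {1,6,8}; {0,5,7}; {2,3,4}. Points covered: [0, 1, 2, 3, 4, 5, 6, 7, 8].
  Class 3 (3 blocks): {2,5,8}; {0,3,6}; {1,4,7}. Points covered: [0, 1, 2, 3, 4, 5, 6, 7, 8].
All classes full (size 3)? YES. All classes cover every point? YES.
Resolvable? YES.

YES


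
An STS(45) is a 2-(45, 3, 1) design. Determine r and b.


An STS(v) is a 2-(v, 3, 1) BIBD: block size k = 3, λ = 1.
Replication: r(k − 1) = λ(v − 1) ⇒ r·2 = 45 − 1 = 44 ⇒ r = 22.
Block count: b = v(v − 1)/6 = 45·44/6 = 1980/6 = 330.
(Check via bk = vr: 330·3 = 990 = 45·22 = 990 ✓.)

r = 22, b = 330.


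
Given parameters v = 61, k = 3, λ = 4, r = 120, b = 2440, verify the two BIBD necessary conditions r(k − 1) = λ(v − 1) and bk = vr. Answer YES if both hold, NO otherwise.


Condition (i): r(k − 1) = 120·2 = 240; λ(v − 1) = 4·60 = 240. Match? YES.
Condition (ii): bk = 2440·3 = 7320; vr = 61·120 = 7320. Match? YES.
Both conditions hold? YES.

YES


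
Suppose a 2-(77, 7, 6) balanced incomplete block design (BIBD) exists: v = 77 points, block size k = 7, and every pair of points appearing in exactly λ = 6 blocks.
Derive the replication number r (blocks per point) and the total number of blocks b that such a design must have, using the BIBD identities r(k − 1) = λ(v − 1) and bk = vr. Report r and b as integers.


Any 2-(v, k, λ) BIBD satisfies two necessary conditions:
  (i)  Each point sits in r blocks, and counting incidences through any fixed point gives r(k − 1) = λ(v − 1), so r = λ(v − 1)/(k − 1).
  (ii) Total incidences bk = vr, so b = vr/k.
Step 1: r = λ(v − 1)/(k − 1) = 6·(77 − 1)/(7 − 1) = 6·76/6 = 456/6 = 76.
Step 2: b = vr/k = 77·76/7 = 5852/7 = 836.
Check integrality: r = 76 ∈ Z ✓, b = 836 ∈ Z ✓.
(These identities are necessary conditions: they determine r and b for any design with these parameters, but do not by themselves prove that one exists.)

r = 76, b = 836.


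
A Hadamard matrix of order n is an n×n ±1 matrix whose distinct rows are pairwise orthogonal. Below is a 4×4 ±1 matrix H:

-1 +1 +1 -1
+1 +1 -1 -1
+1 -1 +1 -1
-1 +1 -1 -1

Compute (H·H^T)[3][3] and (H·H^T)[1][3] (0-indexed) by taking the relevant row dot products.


Row 1 of H: [1, 1, -1, -1].
Row 3 of H: [-1, 1, -1, -1].
(H·H^T)[3][3] = Σ_j H[3][j]·H[3][j] = (-1)² + (1)² + (-1)² + (-1)² = 1 + 1 + 1 + 1 = 4.
(H·H^T)[1][3] = Σ_j H[1][j]·H[3][j] = (1)·(-1) + (1)·(1) + (-1)·(-1) + (-1)·(-1) = -1 + 1 + 1 + 1 = 2.
Rows 1 and 3 are not orthogonal (dot product = 2 ≠ 0), so H is not a Hadamard matrix.

(3,3) entry = 4; (1,3) entry = 2.


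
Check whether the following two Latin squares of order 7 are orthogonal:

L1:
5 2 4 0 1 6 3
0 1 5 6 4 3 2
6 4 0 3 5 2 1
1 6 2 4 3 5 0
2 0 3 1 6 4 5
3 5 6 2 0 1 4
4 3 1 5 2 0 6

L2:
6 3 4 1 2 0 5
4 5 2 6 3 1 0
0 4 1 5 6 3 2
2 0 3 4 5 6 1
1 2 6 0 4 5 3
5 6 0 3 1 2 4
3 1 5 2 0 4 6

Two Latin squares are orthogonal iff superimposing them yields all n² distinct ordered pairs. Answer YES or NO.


Form the n² = 49 superimposed pairs (L1[i][j], L2[i][j]), row by row (rows and columns indexed from 0):
row 0: (5,6) (2,3) (4,4) (0,1) (1,2) (6,0) (3,5)
row 1: (0,4) (1,5) (5,2) (6,6) (4,3) (3,1) (2,0)
row 2: (6,0) (4,4) (0,1) (3,5) (5,6) (2,3) (1,2)
row 3: (1,2) (6,0) (2,3) (4,4) (3,5) (5,6) (0,1)
row 4: (2,1) (0,2) (3,6) (1,0) (6,4) (4,5) (5,3)
row 5: (3,5) (5,6) (6,0) (2,3) (0,1) (1,2) (4,4)
row 6: (4,3) (3,1) (1,5) (5,2) (2,0) (0,4) (6,6)
Orthogonality requires all 49 pairs distinct.
But the pair (6,0) repeats: cell (0,5) has L1 = 6, L2 = 0, and cell (2,0) has L1 = 6, L2 = 0.
A repeated pair means some other pair never occurs (only 21 distinct pairs out of 49), so the squares are not orthogonal.
Conclusion: NO.

NO


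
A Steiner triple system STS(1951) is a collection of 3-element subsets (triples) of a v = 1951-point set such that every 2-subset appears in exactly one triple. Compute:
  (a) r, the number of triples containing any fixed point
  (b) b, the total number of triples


An STS(v) is a 2-(v, 3, 1) BIBD: block size k = 3, λ = 1.
Replication: r(k − 1) = λ(v − 1) ⇒ r·2 = 1951 − 1 = 1950 ⇒ r = 975.
Block count: bk = vr ⇒ b·3 = 1951·975 = 1902225 ⇒ b = 634075.

r = 975, b = 634075.


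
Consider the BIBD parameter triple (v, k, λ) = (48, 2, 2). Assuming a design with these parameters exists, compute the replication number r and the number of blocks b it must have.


Any 2-(v, k, λ) BIBD satisfies two necessary conditions:
  (i)  Each point sits in r blocks, and counting incidences through any fixed point gives r(k − 1) = λ(v − 1), so r = λ(v − 1)/(k − 1).
  (ii) Total incidences bk = vr, so b = vr/k.
Step 1: r = λ(v − 1)/(k − 1) = 2·(48 − 1)/(2 − 1) = 2·47/1 = 94/1 = 94.
Step 2: b = vr/k = 48·94/2 = 4512/2 = 2256.
Check integrality: r = 94 ∈ Z ✓, b = 2256 ∈ Z ✓.
(These identities are necessary conditions: they determine r and b for any design with these parameters, but do not by themselves prove that one exists.)

r = 94, b = 2256.


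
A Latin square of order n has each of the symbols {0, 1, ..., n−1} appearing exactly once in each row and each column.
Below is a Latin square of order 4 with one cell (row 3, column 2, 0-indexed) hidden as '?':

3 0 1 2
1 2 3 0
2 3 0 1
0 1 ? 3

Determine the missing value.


Row 3 contains symbols [0, 1, 3] — missing [2].
Column 2 contains symbols [0, 1, 3] — missing [2].
The missing symbol must appear in both missing sets; intersection = [2].
Therefore the hidden value is 2.

Missing value = 2.


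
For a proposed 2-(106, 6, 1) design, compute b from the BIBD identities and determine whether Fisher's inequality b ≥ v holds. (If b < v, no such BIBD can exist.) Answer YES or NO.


b = λv(v − 1)/(k(k − 1)) = 1·106·105/(6·5) = 11130/30 = 371.
Compare with v = 106: b ≥ v, so Fisher's inequality holds.

YES


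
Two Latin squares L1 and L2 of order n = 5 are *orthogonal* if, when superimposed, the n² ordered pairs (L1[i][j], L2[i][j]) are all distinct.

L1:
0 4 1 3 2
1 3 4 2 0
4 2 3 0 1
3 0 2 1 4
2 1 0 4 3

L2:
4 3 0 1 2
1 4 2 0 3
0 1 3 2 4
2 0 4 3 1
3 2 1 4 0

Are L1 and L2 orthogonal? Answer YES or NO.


Form the n² = 25 superimposed pairs (L1[i][j], L2[i][j]), row by row (rows and columns indexed from 0):
row 0: (0,4) (4,3) (1,0) (3,1) (2,2)
row 1: (1,1) (3,4) (4,2) (2,0) (0,3)
row 2: (4,0) (2,1) (3,3) (0,2) (1,4)
row 3: (3,2) (0,0) (2,4) (1,3) (4,1)
row 4: (2,3) (1,2) (0,1) (4,4) (3,0)
Orthogonality requires all 25 pairs distinct.
Check by first coordinate: for each symbol s of L1, list the L2 entries in the n cells where L1 = s; they must all differ.
  L1 = 0: L2 entries (in reading order) 4, 3, 2, 0, 1 — all 5 distinct ✓
  L1 = 1: L2 entries (in reading order) 0, 1, 4, 3, 2 — all 5 distinct ✓
  L1 = 2: L2 entries (in reading order) 2, 0, 1, 4, 3 — all 5 distinct ✓
  L1 = 3: L2 entries (in reading order) 1, 4, 3, 2, 0 — all 5 distinct ✓
  L1 = 4: L2 entries (in reading order) 3, 2, 0, 1, 4 — all 5 distinct ✓
Every symbol of L1 meets every symbol of L2 exactly once, so all 25 pairs are distinct (25 of 25).
Conclusion: YES.

YES


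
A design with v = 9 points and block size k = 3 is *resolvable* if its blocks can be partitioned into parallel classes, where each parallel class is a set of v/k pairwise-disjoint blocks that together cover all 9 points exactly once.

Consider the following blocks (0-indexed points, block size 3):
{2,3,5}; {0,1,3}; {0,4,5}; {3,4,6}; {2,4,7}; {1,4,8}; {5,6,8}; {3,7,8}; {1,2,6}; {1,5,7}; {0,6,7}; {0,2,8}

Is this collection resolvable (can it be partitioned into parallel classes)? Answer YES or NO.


v = 9, block size k = 3, number of blocks = 12.
For resolvability, blocks must partition into parallel classes of size v/k = 3.
Total blocks must therefore be a multiple of 3: 12 = 3·4 + 0 ⇒ divisible ✓.
Greedy packing gives 4 candidate class(es). Each should be a full parallel class (size 3, covers all 9 points).
  Class 1 (3 blocks): {2,3,5}; {1,4,8}; {0,6,7}. Points covered: [0, 1, 2, 3, 4, 5, 6, 7, 8].
  Class 2 (3 blocks): {0,1,3}; {2,4,7}; {5,6,8}. Points covered: [0, 1, 2, 3, 4, 5, 6, 7, 8].
  Class 3 (3 blocks): {0,4,5}; {3,7,8}; {1,2,6}. Points covered: [0, 1, 2, 3, 4, 5, 6, 7, 8].
  Class 4 (3 blocks): {3,4,6}; {1,5,7}; {0,2,8}. Points covered: [0, 1, 2, 3, 4, 5, 6, 7, 8].
All classes full (size 3)? YES. All classes cover every point? YES.
Resolvable? YES.

YES


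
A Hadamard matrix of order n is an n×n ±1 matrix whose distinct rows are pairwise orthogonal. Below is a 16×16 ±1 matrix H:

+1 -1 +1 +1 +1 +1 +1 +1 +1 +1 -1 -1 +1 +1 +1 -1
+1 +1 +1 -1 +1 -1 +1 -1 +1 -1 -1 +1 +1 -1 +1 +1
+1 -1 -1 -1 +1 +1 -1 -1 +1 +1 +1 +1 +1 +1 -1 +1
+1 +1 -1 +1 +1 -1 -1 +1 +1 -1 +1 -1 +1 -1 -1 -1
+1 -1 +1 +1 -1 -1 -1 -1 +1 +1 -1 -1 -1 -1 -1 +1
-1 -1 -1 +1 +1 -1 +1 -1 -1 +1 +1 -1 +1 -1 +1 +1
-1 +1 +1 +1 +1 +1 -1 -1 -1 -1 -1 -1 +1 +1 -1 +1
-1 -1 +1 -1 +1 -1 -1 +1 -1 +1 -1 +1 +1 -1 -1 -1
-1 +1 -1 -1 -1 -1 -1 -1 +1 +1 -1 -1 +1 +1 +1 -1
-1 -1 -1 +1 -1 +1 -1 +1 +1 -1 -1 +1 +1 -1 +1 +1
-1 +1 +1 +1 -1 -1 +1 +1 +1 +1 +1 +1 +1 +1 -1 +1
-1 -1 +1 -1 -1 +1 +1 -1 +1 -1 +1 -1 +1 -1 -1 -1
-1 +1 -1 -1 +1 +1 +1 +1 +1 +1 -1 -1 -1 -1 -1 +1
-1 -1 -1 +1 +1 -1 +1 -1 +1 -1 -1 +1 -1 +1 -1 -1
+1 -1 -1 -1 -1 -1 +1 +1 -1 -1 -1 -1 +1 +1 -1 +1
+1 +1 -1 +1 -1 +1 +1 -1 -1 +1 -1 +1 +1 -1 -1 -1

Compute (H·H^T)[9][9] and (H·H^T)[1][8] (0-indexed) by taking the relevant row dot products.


Row 1 of H: [1, 1, 1, -1, 1, -1, 1, -1, 1, -1, -1, 1, 1, -1, 1, 1].
Row 8 of H: [-1, 1, -1, -1, -1, -1, -1, -1, 1, 1, -1, -1, 1, 1, 1, -1].
Row 9 of H: [-1, -1, -1, 1, -1, 1, -1, 1, 1, -1, -1, 1, 1, -1, 1, 1].
(H·H^T)[9][9] = Σ_j H[9][j]·H[9][j] = (-1)² + (-1)² + (-1)² + (1)² + (-1)² + (1)² + (-1)² + (1)² + (1)² + (-1)² + (-1)² + (1)² + (1)² + (-1)² + (1)² + (1)² = 1 + 1 + 1 + 1 + 1 + 1 + 1 + 1 + 1 + 1 + 1 + 1 + 1 + 1 + 1 + 1 = 16.
(H·H^T)[1][8] = Σ_j H[1][j]·H[8][j] = (1)·(-1) + (1)·(1) + (1)·(-1) + (-1)·(-1) + (1)·(-1) + (-1)·(-1) + (1)·(-1) + (-1)·(-1) + (1)·(1) + (-1)·(1) + (-1)·(-1) + (1)·(-1) + (1)·(1) + (-1)·(1) + (1)·(1) + (1)·(-1) = -1 + 1 + -1 + 1 + -1 + 1 + -1 + 1 + 1 + -1 + 1 + -1 + 1 + -1 + 1 + -1 = 0.
So rows 1 and 8 are orthogonal; the diagonal entry equals n = 16.

(9,9) entry = 16; (1,8) entry = 0.


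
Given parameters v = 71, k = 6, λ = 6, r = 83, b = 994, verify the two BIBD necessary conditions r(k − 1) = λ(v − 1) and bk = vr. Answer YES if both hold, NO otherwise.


Condition (i): r(k − 1) = 83·5 = 415; λ(v − 1) = 6·70 = 420. Match? NO.
Condition (ii): bk = 994·6 = 5964; vr = 71·83 = 5893. Match? NO.
Both conditions hold? NO.

NO


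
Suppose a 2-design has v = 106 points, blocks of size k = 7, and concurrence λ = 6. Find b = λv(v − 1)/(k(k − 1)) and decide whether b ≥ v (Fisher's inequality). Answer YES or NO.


b = λv(v − 1)/(k(k − 1)) = 6·106·105/(7·6) = 66780/42 = 1590.
Compare with v = 106: b ≥ v, so Fisher's inequality holds.

YES


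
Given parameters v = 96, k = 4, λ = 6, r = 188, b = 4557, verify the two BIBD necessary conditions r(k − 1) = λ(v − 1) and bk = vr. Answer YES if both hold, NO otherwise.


Condition (i): r(k − 1) = 188·3 = 564; λ(v − 1) = 6·95 = 570. Match? NO.
Condition (ii): bk = 4557·4 = 18228; vr = 96·188 = 18048. Match? NO.
Both conditions hold? NO.

NO


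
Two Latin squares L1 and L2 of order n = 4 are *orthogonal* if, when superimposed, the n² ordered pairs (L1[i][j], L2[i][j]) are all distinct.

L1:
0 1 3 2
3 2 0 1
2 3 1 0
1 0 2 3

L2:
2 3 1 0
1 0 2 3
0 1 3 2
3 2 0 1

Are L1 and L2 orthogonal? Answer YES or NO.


Form the n² = 16 superimposed pairs (L1[i][j], L2[i][j]), row by row (rows and columns indexed from 0):
row 0: (0,2) (1,3) (3,1) (2,0)
row 1: (3,1) (2,0) (0,2) (1,3)
row 2: (2,0) (3,1) (1,3) (0,2)
row 3: (1,3) (0,2) (2,0) (3,1)
Orthogonality requires all 16 pairs distinct.
But the pair (3,1) repeats: cell (0,2) has L1 = 3, L2 = 1, and cell (1,0) has L1 = 3, L2 = 1.
A repeated pair means some other pair never occurs (only 4 distinct pairs out of 16), so the squares are not orthogonal.
Conclusion: NO.

NO


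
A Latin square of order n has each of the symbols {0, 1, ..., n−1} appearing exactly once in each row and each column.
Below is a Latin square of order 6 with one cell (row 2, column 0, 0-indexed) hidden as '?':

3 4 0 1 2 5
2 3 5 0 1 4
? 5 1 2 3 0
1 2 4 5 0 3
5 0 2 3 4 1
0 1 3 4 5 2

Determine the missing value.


Row 2 contains symbols [0, 1, 2, 3, 5] — missing [4].
Column 0 contains symbols [0, 1, 2, 3, 5] — missing [4].
The missing symbol must appear in both missing sets; intersection = [4].
Therefore the hidden value is 4.

Missing value = 4.


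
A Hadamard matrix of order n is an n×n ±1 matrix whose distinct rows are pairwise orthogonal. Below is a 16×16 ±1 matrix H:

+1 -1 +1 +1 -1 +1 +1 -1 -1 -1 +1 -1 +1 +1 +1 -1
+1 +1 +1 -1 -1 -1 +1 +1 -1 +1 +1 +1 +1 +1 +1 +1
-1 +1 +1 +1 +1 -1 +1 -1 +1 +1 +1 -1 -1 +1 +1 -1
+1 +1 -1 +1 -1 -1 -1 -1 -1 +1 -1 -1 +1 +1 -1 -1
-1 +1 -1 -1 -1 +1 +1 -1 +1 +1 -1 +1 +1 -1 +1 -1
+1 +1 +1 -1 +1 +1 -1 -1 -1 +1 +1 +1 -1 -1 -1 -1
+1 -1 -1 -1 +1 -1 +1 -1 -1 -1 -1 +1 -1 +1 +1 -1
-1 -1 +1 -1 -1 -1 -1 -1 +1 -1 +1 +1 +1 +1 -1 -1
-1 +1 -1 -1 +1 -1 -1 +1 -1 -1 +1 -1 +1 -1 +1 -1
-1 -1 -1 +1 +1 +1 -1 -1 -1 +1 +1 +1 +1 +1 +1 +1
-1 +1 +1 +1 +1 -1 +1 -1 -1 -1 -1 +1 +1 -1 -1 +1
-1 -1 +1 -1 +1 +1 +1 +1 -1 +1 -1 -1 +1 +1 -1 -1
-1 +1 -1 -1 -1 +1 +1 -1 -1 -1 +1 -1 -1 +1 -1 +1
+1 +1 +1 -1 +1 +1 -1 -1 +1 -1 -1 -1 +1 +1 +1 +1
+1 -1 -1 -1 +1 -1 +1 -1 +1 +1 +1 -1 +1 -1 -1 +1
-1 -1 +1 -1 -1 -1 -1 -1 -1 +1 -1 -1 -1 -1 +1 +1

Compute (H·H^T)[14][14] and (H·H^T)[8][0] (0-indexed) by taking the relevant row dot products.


Row 0 of H: [1, -1, 1, 1, -1, 1, 1, -1, -1, -1, 1, -1, 1, 1, 1, -1].
Row 8 of H: [-1, 1, -1, -1, 1, -1, -1, 1, -1, -1, 1, -1, 1, -1, 1, -1].
Row 14 of H: [1, -1, -1, -1, 1, -1, 1, -1, 1, 1, 1, -1, 1, -1, -1, 1].
(H·H^T)[14][14] = Σ_j H[14][j]·H[14][j] = (1)² + (-1)² + (-1)² + (-1)² + (1)² + (-1)² + (1)² + (-1)² + (1)² + (1)² + (1)² + (-1)² + (1)² + (-1)² + (-1)² + (1)² = 1 + 1 + 1 + 1 + 1 + 1 + 1 + 1 + 1 + 1 + 1 + 1 + 1 + 1 + 1 + 1 = 16.
(H·H^T)[8][0] = Σ_j H[8][j]·H[0][j] = (-1)·(1) + (1)·(-1) + (-1)·(1) + (-1)·(1) + (1)·(-1) + (-1)·(1) + (-1)·(1) + (1)·(-1) + (-1)·(-1) + (-1)·(-1) + (1)·(1) + (-1)·(-1) + (1)·(1) + (-1)·(1) + (1)·(1) + (-1)·(-1) = -1 + -1 + -1 + -1 + -1 + -1 + -1 + -1 + 1 + 1 + 1 + 1 + 1 + -1 + 1 + 1 = -2.
Rows 8 and 0 are not orthogonal (dot product = -2 ≠ 0), so H is not a Hadamard matrix.

(14,14) entry = 16; (8,0) entry = -2.


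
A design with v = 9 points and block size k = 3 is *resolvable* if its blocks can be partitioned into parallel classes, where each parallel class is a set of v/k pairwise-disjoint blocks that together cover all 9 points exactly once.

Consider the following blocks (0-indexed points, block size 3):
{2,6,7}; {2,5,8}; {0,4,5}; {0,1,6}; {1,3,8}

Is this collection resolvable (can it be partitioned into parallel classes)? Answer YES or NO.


v = 9, block size k = 3, number of blocks = 5.
For resolvability, blocks must partition into parallel classes of size v/k = 3.
Total blocks must therefore be a multiple of 3: 5 = 3·1 + 2 ⇒ not divisible ✗.
Resolvable? NO.

NO


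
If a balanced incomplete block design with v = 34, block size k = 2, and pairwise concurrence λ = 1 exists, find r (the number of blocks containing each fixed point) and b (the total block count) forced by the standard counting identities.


Any 2-(v, k, λ) BIBD satisfies two necessary conditions:
  (i)  Each point sits in r blocks, and counting incidences through any fixed point gives r(k − 1) = λ(v − 1), so r = λ(v − 1)/(k − 1).
  (ii) Total incidences bk = vr, so b = vr/k.
Step 1: r = λ(v − 1)/(k − 1) = 1·(34 − 1)/(2 − 1) = 1·33/1 = 33/1 = 33.
Step 2: b = vr/k = 34·33/2 = 1122/2 = 561.
Check integrality: r = 33 ∈ Z ✓, b = 561 ∈ Z ✓.
(These identities are necessary conditions: they determine r and b for any design with these parameters, but do not by themselves prove that one exists.)

r = 33, b = 561.


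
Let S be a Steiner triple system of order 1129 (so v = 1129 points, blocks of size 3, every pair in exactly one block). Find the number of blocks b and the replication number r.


An STS(v) is a 2-(v, 3, 1) BIBD: block size k = 3, λ = 1.
Replication: r(k − 1) = λ(v − 1) ⇒ r·2 = 1129 − 1 = 1128 ⇒ r = 564.
Block count: bk = vr ⇒ b·3 = 1129·564 = 636756 ⇒ b = 212252.

r = 564, b = 212252.


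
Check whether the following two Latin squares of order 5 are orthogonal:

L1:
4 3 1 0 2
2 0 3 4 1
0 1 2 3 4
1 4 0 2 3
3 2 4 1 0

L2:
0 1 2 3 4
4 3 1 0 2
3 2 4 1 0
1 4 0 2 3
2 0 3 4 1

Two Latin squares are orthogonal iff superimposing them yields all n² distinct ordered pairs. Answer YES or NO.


Form the n² = 25 superimposed pairs (L1[i][j], L2[i][j]), row by row (rows and columns indexed from 0):
row 0: (4,0) (3,1) (1,2) (0,3) (2,4)
row 1: (2,4) (0,3) (3,1) (4,0) (1,2)
row 2: (0,3) (1,2) (2,4) (3,1) (4,0)
row 3: (1,1) (4,4) (0,0) (2,2) (3,3)
row 4: (3,2) (2,0) (4,3) (1,4) (0,1)
Orthogonality requires all 25 pairs distinct.
But the pair (2,4) repeats: cell (0,4) has L1 = 2, L2 = 4, and cell (1,0) has L1 = 2, L2 = 4.
A repeated pair means some other pair never occurs (only 15 distinct pairs out of 25), so the squares are not orthogonal.
Conclusion: NO.

NO


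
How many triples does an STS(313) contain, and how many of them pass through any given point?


An STS(v) is a 2-(v, 3, 1) BIBD: block size k = 3, λ = 1.
Replication: r(k − 1) = λ(v − 1) ⇒ r·2 = 313 − 1 = 312 ⇒ r = 156.
Block count: b = v(v − 1)/6 = 313·312/6 = 97656/6 = 16276.
(Check via bk = vr: 16276·3 = 48828 = 313·156 = 48828 ✓.)

r = 156, b = 16276.


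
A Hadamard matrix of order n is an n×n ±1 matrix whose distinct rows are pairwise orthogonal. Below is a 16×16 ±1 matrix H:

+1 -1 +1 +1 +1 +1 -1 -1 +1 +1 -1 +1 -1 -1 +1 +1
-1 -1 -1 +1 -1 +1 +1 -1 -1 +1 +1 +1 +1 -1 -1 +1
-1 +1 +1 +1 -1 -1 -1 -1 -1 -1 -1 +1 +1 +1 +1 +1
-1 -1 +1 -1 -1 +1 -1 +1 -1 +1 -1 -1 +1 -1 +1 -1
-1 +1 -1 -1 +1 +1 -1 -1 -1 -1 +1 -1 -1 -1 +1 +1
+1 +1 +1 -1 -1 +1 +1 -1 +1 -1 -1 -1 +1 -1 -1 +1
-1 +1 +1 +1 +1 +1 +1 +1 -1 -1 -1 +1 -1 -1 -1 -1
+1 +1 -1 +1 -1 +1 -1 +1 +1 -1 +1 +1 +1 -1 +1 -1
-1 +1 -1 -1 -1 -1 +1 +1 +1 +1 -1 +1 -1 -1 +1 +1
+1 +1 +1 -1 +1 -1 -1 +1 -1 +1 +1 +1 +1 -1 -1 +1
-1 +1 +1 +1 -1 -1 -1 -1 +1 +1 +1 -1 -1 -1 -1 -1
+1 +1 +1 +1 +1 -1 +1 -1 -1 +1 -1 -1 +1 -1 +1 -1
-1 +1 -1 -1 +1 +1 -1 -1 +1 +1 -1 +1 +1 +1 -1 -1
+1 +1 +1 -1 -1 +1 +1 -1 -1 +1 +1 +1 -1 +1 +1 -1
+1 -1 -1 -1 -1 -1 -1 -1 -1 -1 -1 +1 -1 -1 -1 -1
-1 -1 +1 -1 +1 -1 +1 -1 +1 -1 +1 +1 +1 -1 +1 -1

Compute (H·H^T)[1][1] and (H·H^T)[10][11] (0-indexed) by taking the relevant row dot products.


Row 1 of H: [-1, -1, -1, 1, -1, 1, 1, -1, -1, 1, 1, 1, 1, -1, -1, 1].
Row 10 of H: [-1, 1, 1, 1, -1, -1, -1, -1, 1, 1, 1, -1, -1, -1, -1, -1].
Row 11 of H: [1, 1, 1, 1, 1, -1, 1, -1, -1, 1, -1, -1, 1, -1, 1, -1].
(H·H^T)[1][1] = Σ_j H[1][j]·H[1][j] = (-1)² + (-1)² + (-1)² + (1)² + (-1)² + (1)² + (1)² + (-1)² + (-1)² + (1)² + (1)² + (1)² + (1)² + (-1)² + (-1)² + (1)² = 1 + 1 + 1 + 1 + 1 + 1 + 1 + 1 + 1 + 1 + 1 + 1 + 1 + 1 + 1 + 1 = 16.
(H·H^T)[10][11] = Σ_j H[10][j]·H[11][j] = (-1)·(1) + (1)·(1) + (1)·(1) + (1)·(1) + (-1)·(1) + (-1)·(-1) + (-1)·(1) + (-1)·(-1) + (1)·(-1) + (1)·(1) + (1)·(-1) + (-1)·(-1) + (-1)·(1) + (-1)·(-1) + (-1)·(1) + (-1)·(-1) = -1 + 1 + 1 + 1 + -1 + 1 + -1 + 1 + -1 + 1 + -1 + 1 + -1 + 1 + -1 + 1 = 2.
Rows 10 and 11 are not orthogonal (dot product = 2 ≠ 0), so H is not a Hadamard matrix.

(1,1) entry = 16; (10,11) entry = 2.


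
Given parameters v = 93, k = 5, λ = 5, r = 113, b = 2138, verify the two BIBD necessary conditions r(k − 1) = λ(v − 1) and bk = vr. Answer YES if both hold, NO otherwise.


Condition (i): r(k − 1) = 113·4 = 452; λ(v − 1) = 5·92 = 460. Match? NO.
Condition (ii): bk = 2138·5 = 10690; vr = 93·113 = 10509. Match? NO.
Both conditions hold? NO.

NO


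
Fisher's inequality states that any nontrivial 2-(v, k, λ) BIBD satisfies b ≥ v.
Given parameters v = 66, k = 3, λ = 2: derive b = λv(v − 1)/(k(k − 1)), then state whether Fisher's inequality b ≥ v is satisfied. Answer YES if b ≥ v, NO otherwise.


r = λ(v − 1)/(k − 1) = 2·65/2 = 65.
b = vr/k = 66·65/3 = 1430.
Fisher's inequality: b ≥ v ⇔ 1430 ≥ 66? YES.

YES
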